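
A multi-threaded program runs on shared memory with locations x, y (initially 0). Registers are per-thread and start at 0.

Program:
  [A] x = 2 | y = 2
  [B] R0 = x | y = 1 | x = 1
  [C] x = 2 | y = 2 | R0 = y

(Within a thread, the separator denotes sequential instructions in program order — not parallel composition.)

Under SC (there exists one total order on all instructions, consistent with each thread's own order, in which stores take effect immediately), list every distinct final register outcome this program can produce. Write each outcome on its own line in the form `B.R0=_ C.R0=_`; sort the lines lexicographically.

outcome vector order: (B.R0,C.R0)
|SC outcomes| = 4

B.R0=0 C.R0=1
B.R0=0 C.R0=2
B.R0=2 C.R0=1
B.R0=2 C.R0=2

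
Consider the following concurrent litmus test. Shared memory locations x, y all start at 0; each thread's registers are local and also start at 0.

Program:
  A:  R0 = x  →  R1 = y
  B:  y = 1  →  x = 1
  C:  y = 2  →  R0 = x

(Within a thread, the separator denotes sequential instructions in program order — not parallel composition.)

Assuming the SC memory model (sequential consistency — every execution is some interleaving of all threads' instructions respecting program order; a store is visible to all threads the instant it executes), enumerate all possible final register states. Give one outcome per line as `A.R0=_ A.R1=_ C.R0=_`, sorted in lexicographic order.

A.R0=0 A.R1=0 C.R0=0
A.R0=0 A.R1=0 C.R0=1
A.R0=0 A.R1=1 C.R0=0
A.R0=0 A.R1=1 C.R0=1
A.R0=0 A.R1=2 C.R0=0
A.R0=0 A.R1=2 C.R0=1
A.R0=1 A.R1=1 C.R0=0
A.R0=1 A.R1=1 C.R0=1
A.R0=1 A.R1=2 C.R0=0
A.R0=1 A.R1=2 C.R0=1

outcome vector order: (A.R0,A.R1,C.R0)
|SC outcomes| = 10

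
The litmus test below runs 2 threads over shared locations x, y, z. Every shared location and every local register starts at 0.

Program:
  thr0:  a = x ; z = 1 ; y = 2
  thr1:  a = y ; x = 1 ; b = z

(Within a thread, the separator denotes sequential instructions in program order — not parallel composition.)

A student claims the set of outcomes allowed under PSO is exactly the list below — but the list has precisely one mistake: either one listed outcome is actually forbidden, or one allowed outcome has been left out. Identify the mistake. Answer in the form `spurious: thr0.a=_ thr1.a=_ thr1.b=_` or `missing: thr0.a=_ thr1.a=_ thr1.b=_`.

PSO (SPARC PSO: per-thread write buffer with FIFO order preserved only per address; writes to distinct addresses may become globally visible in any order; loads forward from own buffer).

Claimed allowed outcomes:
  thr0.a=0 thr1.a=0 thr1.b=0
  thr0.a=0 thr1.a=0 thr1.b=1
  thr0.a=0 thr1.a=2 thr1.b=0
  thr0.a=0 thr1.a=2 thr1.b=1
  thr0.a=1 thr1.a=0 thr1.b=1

outcome vector order: (thr0.a,thr1.a,thr1.b)
PSO: 6 outcomes — {(0,0,0); (0,0,1); (0,2,0); (0,2,1); (1,0,0); (1,0,1)}
PSO∖claimed = {(1,0,0)}

missing: thr0.a=1 thr1.a=0 thr1.b=0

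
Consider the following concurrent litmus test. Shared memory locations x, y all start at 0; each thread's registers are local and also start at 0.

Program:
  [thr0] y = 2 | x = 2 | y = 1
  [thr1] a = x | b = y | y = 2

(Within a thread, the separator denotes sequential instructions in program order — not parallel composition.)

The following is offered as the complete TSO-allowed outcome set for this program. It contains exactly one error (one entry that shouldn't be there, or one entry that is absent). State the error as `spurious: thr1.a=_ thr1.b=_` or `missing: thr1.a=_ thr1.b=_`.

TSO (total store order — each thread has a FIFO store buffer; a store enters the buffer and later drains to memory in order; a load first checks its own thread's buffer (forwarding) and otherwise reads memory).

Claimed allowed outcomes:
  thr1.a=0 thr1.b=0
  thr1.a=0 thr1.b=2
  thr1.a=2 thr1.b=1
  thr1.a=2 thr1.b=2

missing: thr1.a=0 thr1.b=1

outcome vector order: (thr1.a,thr1.b)
TSO: 5 outcomes — {(0,0), (0,1), (0,2), (2,1), (2,2)}
TSO∖claimed = {(0,1)}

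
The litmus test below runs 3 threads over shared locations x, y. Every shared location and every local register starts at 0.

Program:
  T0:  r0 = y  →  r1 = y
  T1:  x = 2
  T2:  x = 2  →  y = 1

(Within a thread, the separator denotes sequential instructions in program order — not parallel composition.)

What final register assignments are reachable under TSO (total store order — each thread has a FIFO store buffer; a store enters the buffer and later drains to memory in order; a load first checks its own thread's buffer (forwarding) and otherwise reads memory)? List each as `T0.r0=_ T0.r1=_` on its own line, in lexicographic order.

T0.r0=0 T0.r1=0
T0.r0=0 T0.r1=1
T0.r0=1 T0.r1=1

outcome vector order: (T0.r0,T0.r1)
|TSO outcomes| = 3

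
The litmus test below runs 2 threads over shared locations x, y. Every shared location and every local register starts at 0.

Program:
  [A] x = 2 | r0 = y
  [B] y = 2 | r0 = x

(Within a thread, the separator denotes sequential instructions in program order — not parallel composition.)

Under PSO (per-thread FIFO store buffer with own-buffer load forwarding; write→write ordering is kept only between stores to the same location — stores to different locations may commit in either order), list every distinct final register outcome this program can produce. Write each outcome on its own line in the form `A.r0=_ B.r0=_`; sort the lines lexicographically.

outcome vector order: (A.r0,B.r0)
|PSO outcomes| = 4

A.r0=0 B.r0=0
A.r0=0 B.r0=2
A.r0=2 B.r0=0
A.r0=2 B.r0=2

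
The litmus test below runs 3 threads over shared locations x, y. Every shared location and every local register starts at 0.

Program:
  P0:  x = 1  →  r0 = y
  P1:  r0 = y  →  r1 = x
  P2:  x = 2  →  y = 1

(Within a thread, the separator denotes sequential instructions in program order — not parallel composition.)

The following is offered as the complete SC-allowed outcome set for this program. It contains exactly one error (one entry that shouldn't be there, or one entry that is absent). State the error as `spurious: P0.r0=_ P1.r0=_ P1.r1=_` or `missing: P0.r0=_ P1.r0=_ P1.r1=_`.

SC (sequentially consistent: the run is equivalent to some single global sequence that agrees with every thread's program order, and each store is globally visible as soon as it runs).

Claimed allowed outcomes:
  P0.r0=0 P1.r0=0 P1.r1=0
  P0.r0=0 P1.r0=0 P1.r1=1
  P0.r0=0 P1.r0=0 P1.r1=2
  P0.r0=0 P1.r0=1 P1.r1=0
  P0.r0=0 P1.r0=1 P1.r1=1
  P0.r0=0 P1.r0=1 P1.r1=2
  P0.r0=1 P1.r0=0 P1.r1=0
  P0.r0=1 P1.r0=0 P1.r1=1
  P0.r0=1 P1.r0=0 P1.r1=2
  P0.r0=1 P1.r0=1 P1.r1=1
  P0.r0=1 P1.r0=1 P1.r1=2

spurious: P0.r0=0 P1.r0=1 P1.r1=0

outcome vector order: (P0.r0,P1.r0,P1.r1)
under SC → 0/0/0, 0/0/1, 0/0/2, 0/1/1, 0/1/2, 1/0/0, 1/0/1, 1/0/2, 1/1/1, 1/1/2
claimed∖SC = {0/1/0}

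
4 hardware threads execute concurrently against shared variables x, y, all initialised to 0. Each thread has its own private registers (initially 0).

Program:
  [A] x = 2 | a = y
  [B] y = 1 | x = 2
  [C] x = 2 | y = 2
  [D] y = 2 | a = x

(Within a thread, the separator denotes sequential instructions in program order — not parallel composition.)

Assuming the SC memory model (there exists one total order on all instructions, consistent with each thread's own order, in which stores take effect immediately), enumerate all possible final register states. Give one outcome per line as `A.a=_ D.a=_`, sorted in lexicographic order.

A.a=0 D.a=2
A.a=1 D.a=0
A.a=1 D.a=2
A.a=2 D.a=0
A.a=2 D.a=2

outcome vector order: (A.a,D.a)
|SC outcomes| = 5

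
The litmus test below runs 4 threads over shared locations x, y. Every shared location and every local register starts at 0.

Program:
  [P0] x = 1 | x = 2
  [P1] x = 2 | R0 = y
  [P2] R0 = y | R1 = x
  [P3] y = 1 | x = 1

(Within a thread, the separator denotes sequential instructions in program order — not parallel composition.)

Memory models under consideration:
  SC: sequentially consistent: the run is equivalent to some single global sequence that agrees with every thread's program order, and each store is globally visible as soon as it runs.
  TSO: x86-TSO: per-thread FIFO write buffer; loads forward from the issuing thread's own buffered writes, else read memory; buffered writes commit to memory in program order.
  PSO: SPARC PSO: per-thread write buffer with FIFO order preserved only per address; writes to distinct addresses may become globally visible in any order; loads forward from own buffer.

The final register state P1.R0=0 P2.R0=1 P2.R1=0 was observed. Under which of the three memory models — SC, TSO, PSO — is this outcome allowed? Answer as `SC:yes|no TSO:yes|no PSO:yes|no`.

SC:no TSO:yes PSO:yes

outcome vector order: (P1.R0,P2.R0,P2.R1)
SC (11): (0,0,0); (0,0,1); (0,0,2); (0,1,1); (0,1,2); (1,0,0); (1,0,1); (1,0,2); (1,1,0); (1,1,1); (1,1,2)
TSO (12): (0,0,0); (0,0,1); (0,0,2); (0,1,0); (0,1,1); (0,1,2); (1,0,0); (1,0,1); (1,0,2); (1,1,0); (1,1,1); (1,1,2)
PSO (12): (0,0,0); (0,0,1); (0,0,2); (0,1,0); (0,1,1); (0,1,2); (1,0,0); (1,0,1); (1,0,2); (1,1,0); (1,1,1); (1,1,2)
target (0,1,0) ∈ {TSO,PSO}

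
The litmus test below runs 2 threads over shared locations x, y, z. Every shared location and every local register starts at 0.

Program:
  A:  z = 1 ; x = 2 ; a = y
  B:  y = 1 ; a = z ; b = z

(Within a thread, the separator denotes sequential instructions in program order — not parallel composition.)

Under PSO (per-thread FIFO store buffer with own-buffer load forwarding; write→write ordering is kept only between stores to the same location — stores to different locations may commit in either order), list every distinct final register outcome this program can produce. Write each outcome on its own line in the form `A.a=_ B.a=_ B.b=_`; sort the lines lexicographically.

A.a=0 B.a=0 B.b=0
A.a=0 B.a=0 B.b=1
A.a=0 B.a=1 B.b=1
A.a=1 B.a=0 B.b=0
A.a=1 B.a=0 B.b=1
A.a=1 B.a=1 B.b=1

outcome vector order: (A.a,B.a,B.b)
|PSO outcomes| = 6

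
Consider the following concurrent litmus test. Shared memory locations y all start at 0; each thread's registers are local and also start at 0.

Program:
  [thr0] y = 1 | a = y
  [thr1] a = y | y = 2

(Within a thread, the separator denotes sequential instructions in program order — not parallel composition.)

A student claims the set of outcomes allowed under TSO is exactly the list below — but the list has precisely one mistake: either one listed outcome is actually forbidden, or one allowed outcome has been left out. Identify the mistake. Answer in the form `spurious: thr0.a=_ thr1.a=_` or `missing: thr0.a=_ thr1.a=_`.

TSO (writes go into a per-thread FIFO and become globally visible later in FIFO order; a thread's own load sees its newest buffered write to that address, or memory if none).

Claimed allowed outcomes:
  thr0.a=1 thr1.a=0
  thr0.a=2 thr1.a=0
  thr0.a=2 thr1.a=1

outcome vector order: (thr0.a,thr1.a)
under TSO → 10 11 20 21
TSO∖claimed = {11}

missing: thr0.a=1 thr1.a=1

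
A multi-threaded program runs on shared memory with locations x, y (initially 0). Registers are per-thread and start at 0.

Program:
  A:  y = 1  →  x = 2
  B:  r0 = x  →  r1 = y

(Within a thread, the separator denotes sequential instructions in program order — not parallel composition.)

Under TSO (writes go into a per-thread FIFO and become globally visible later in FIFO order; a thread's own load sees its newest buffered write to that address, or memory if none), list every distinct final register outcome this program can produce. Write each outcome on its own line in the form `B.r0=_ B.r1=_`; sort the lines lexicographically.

B.r0=0 B.r1=0
B.r0=0 B.r1=1
B.r0=2 B.r1=1

outcome vector order: (B.r0,B.r1)
|TSO outcomes| = 3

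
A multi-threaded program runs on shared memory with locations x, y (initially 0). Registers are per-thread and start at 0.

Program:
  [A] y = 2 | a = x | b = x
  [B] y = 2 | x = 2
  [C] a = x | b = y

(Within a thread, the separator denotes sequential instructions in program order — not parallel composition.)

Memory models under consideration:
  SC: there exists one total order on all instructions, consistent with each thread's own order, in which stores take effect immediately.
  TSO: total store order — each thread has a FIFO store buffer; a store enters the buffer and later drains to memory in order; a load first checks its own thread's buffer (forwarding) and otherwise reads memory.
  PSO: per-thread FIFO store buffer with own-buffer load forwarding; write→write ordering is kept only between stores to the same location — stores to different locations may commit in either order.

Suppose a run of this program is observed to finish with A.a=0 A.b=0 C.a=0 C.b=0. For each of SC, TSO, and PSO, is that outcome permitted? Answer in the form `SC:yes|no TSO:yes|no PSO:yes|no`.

SC:yes TSO:yes PSO:yes

outcome vector order: (A.a,A.b,C.a,C.b)
SC (9): 0/0/0/0; 0/0/0/2; 0/0/2/2; 0/2/0/0; 0/2/0/2; 0/2/2/2; 2/2/0/0; 2/2/0/2; 2/2/2/2
TSO (9): 0/0/0/0; 0/0/0/2; 0/0/2/2; 0/2/0/0; 0/2/0/2; 0/2/2/2; 2/2/0/0; 2/2/0/2; 2/2/2/2
PSO (12): 0/0/0/0; 0/0/0/2; 0/0/2/0; 0/0/2/2; 0/2/0/0; 0/2/0/2; 0/2/2/0; 0/2/2/2; 2/2/0/0; 2/2/0/2; 2/2/2/0; 2/2/2/2
target 0/0/0/0 ∈ {SC,TSO,PSO}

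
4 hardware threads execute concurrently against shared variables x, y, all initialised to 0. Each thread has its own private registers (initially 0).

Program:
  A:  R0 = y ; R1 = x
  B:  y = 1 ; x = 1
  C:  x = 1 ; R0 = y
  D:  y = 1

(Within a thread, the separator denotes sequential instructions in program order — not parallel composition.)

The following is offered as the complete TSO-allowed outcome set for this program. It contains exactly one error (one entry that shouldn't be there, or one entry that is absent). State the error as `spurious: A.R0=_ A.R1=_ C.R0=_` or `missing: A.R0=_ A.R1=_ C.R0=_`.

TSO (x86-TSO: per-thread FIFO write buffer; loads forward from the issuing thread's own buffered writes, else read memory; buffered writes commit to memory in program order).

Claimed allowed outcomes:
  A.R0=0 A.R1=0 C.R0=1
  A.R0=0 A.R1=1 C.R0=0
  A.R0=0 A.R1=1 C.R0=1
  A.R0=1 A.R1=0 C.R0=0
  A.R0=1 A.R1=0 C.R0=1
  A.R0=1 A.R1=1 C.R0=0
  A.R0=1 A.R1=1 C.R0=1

missing: A.R0=0 A.R1=0 C.R0=0

outcome vector order: (A.R0,A.R1,C.R0)
TSO (8): (0,0,0) (0,0,1) (0,1,0) (0,1,1) (1,0,0) (1,0,1) (1,1,0) (1,1,1)
TSO∖claimed = {(0,0,0)}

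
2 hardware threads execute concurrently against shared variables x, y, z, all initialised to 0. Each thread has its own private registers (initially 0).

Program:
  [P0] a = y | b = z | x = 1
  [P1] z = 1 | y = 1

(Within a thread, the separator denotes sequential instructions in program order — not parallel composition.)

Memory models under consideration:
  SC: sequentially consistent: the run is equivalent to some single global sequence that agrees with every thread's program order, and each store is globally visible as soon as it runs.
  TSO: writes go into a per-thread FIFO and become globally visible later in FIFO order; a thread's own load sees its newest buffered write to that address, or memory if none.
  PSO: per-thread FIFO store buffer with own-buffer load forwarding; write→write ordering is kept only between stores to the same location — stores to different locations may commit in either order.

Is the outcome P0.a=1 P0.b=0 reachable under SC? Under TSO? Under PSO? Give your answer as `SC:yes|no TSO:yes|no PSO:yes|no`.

outcome vector order: (P0.a,P0.b)
[SC] allowed = {00 01 11}
[TSO] allowed = {00 01 11}
[PSO] allowed = {00 01 10 11}
target 10 ∈ {PSO}

SC:no TSO:no PSO:yes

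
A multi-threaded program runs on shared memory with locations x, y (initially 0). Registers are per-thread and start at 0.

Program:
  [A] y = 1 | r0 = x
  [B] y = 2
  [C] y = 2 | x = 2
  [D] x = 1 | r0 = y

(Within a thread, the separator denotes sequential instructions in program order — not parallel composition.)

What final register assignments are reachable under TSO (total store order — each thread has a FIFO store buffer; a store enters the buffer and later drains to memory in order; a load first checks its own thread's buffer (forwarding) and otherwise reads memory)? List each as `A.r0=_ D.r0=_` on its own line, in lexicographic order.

A.r0=0 D.r0=0
A.r0=0 D.r0=1
A.r0=0 D.r0=2
A.r0=1 D.r0=0
A.r0=1 D.r0=1
A.r0=1 D.r0=2
A.r0=2 D.r0=0
A.r0=2 D.r0=1
A.r0=2 D.r0=2

outcome vector order: (A.r0,D.r0)
|TSO outcomes| = 9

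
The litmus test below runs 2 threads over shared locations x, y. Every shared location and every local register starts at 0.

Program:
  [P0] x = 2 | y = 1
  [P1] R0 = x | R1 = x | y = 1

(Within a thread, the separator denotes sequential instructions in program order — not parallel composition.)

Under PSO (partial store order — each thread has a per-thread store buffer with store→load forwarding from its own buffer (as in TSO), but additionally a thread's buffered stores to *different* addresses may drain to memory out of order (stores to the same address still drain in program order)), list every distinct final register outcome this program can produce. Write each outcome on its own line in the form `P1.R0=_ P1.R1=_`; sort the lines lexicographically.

outcome vector order: (P1.R0,P1.R1)
|PSO outcomes| = 3

P1.R0=0 P1.R1=0
P1.R0=0 P1.R1=2
P1.R0=2 P1.R1=2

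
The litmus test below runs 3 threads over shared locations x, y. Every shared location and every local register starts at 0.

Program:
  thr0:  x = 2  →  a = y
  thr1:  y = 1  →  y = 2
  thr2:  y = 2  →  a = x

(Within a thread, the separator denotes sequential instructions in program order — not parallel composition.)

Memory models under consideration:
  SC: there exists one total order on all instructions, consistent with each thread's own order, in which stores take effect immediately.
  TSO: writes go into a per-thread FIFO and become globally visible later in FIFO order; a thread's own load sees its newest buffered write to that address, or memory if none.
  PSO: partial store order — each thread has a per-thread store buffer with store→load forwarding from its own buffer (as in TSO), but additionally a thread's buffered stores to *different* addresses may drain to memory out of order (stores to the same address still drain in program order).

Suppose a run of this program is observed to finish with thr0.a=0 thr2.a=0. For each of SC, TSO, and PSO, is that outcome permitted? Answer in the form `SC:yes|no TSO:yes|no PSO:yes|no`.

outcome vector order: (thr0.a,thr2.a)
SC: 5 outcomes — {(0,2) (1,0) (1,2) (2,0) (2,2)}
TSO: 6 outcomes — {(0,0) (0,2) (1,0) (1,2) (2,0) (2,2)}
PSO: 6 outcomes — {(0,0) (0,2) (1,0) (1,2) (2,0) (2,2)}
target (0,0) ∈ {TSO,PSO}

SC:no TSO:yes PSO:yes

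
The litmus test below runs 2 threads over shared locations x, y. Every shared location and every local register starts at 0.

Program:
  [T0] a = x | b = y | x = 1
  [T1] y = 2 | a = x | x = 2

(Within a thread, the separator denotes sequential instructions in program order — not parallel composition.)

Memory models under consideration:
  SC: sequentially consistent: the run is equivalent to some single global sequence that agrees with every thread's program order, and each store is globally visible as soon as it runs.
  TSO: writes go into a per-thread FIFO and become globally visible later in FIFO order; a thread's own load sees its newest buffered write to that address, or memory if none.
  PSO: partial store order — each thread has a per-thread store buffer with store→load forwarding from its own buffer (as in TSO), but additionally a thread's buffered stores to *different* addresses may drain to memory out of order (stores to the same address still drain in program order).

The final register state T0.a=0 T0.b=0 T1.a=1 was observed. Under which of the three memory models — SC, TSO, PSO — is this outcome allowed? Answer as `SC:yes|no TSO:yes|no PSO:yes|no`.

outcome vector order: (T0.a,T0.b,T1.a)
SC: 5 outcomes — {<0 0 0> <0 0 1> <0 2 0> <0 2 1> <2 2 0>}
TSO: 5 outcomes — {<0 0 0> <0 0 1> <0 2 0> <0 2 1> <2 2 0>}
PSO: 6 outcomes — {<0 0 0> <0 0 1> <0 2 0> <0 2 1> <2 0 0> <2 2 0>}
target <0 0 1> ∈ {SC,TSO,PSO}

SC:yes TSO:yes PSO:yes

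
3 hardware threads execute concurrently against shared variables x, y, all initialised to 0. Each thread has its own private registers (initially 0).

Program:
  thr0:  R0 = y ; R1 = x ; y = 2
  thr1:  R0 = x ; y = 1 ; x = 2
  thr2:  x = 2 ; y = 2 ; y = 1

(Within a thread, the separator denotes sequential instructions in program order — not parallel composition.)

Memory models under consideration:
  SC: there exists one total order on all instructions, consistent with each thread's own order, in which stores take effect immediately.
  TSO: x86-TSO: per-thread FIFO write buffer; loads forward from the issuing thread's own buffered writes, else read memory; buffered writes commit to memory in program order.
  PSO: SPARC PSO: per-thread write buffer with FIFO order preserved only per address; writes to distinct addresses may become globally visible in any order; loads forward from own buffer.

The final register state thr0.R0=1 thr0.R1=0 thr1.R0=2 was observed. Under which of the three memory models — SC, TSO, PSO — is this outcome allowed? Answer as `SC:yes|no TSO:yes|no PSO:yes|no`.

SC:no TSO:no PSO:yes

outcome vector order: (thr0.R0,thr0.R1,thr1.R0)
SC (9): 0/0/0, 0/0/2, 0/2/0, 0/2/2, 1/0/0, 1/2/0, 1/2/2, 2/2/0, 2/2/2
TSO (9): 0/0/0, 0/0/2, 0/2/0, 0/2/2, 1/0/0, 1/2/0, 1/2/2, 2/2/0, 2/2/2
PSO (12): 0/0/0, 0/0/2, 0/2/0, 0/2/2, 1/0/0, 1/0/2, 1/2/0, 1/2/2, 2/0/0, 2/0/2, 2/2/0, 2/2/2
target 1/0/2 ∈ {PSO}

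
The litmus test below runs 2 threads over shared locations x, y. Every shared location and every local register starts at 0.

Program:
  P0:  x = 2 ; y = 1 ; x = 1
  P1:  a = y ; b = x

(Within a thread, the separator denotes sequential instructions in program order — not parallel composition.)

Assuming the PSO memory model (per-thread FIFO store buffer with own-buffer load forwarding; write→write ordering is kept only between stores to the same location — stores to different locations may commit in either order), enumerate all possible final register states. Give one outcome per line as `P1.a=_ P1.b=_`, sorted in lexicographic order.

outcome vector order: (P1.a,P1.b)
|PSO outcomes| = 6

P1.a=0 P1.b=0
P1.a=0 P1.b=1
P1.a=0 P1.b=2
P1.a=1 P1.b=0
P1.a=1 P1.b=1
P1.a=1 P1.b=2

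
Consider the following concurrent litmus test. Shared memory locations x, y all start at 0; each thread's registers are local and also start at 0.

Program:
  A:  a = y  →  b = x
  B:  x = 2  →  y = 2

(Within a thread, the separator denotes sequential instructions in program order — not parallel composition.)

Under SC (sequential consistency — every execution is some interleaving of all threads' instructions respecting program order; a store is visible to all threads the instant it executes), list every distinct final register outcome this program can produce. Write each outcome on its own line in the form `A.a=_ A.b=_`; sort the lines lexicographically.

A.a=0 A.b=0
A.a=0 A.b=2
A.a=2 A.b=2

outcome vector order: (A.a,A.b)
|SC outcomes| = 3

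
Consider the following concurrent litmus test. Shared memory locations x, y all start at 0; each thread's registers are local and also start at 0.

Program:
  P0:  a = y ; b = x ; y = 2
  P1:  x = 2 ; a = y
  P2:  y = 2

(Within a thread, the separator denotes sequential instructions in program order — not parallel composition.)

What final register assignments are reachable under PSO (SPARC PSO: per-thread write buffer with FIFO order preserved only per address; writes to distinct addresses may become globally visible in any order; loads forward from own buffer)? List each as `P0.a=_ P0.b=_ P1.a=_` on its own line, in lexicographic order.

P0.a=0 P0.b=0 P1.a=0
P0.a=0 P0.b=0 P1.a=2
P0.a=0 P0.b=2 P1.a=0
P0.a=0 P0.b=2 P1.a=2
P0.a=2 P0.b=0 P1.a=0
P0.a=2 P0.b=0 P1.a=2
P0.a=2 P0.b=2 P1.a=0
P0.a=2 P0.b=2 P1.a=2

outcome vector order: (P0.a,P0.b,P1.a)
|PSO outcomes| = 8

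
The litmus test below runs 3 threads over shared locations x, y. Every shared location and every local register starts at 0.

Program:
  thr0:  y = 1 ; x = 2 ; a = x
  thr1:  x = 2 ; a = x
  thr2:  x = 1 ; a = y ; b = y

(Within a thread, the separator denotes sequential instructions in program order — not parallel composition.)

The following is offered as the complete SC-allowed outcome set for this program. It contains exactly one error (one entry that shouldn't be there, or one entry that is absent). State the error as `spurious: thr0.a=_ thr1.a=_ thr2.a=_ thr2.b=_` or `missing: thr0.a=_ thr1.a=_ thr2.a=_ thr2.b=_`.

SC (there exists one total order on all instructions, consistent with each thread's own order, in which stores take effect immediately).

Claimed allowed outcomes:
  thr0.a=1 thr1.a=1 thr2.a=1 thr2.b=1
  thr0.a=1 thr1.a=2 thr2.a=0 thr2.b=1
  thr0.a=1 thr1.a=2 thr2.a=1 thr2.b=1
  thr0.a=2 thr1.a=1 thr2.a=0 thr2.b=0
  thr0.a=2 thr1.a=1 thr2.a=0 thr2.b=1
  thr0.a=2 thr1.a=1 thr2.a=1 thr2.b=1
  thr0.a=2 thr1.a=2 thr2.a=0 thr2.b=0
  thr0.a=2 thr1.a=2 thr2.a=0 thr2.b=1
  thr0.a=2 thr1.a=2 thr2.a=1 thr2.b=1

spurious: thr0.a=1 thr1.a=2 thr2.a=0 thr2.b=1

outcome vector order: (thr0.a,thr1.a,thr2.a,thr2.b)
SC (8): 1111, 1211, 2100, 2101, 2111, 2200, 2201, 2211
claimed∖SC = {1201}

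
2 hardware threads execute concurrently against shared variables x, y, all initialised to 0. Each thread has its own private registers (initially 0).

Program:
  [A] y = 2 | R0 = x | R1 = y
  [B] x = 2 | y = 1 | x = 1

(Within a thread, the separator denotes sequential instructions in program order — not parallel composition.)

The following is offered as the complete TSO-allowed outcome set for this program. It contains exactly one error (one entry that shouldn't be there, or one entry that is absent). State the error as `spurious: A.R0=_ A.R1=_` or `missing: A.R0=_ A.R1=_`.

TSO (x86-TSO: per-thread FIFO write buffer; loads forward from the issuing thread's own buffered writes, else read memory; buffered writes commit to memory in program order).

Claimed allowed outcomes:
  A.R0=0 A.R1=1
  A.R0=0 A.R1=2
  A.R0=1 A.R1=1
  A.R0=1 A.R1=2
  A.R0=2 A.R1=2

outcome vector order: (A.R0,A.R1)
under TSO → (0,1) (0,2) (1,1) (1,2) (2,1) (2,2)
TSO∖claimed = {(2,1)}

missing: A.R0=2 A.R1=1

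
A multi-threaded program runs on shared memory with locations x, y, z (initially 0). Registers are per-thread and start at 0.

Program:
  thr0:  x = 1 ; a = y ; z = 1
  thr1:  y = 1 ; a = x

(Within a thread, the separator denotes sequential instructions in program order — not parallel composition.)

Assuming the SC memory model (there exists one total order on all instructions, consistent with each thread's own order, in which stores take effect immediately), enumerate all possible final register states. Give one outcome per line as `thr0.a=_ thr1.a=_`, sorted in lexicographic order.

outcome vector order: (thr0.a,thr1.a)
|SC outcomes| = 3

thr0.a=0 thr1.a=1
thr0.a=1 thr1.a=0
thr0.a=1 thr1.a=1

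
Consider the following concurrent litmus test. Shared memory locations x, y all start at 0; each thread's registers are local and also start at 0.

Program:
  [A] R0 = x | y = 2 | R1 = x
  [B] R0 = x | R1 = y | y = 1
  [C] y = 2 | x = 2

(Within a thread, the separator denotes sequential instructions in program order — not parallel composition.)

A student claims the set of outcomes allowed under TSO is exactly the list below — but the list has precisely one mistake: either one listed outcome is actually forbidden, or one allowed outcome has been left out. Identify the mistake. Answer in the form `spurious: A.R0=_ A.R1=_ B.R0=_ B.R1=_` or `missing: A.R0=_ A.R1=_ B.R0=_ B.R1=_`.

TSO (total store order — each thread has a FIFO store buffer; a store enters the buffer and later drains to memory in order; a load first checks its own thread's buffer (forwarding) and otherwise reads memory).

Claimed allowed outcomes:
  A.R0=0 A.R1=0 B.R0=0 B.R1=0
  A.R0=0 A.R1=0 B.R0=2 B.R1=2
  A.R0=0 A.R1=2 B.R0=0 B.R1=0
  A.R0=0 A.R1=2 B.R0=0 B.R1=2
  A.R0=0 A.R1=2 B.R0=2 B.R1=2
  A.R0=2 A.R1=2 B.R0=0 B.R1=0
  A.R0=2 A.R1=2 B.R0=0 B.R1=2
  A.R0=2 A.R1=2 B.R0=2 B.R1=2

missing: A.R0=0 A.R1=0 B.R0=0 B.R1=2

outcome vector order: (A.R0,A.R1,B.R0,B.R1)
TSO (9): <0 0 0 0> <0 0 0 2> <0 0 2 2> <0 2 0 0> <0 2 0 2> <0 2 2 2> <2 2 0 0> <2 2 0 2> <2 2 2 2>
TSO∖claimed = {<0 0 0 2>}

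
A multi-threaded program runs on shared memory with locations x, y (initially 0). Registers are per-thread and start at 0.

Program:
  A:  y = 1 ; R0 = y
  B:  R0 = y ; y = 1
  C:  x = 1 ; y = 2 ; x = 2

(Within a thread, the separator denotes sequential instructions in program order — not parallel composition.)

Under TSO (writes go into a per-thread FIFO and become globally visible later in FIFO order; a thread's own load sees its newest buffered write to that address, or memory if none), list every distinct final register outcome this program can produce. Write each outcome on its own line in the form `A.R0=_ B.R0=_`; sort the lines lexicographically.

A.R0=1 B.R0=0
A.R0=1 B.R0=1
A.R0=1 B.R0=2
A.R0=2 B.R0=0
A.R0=2 B.R0=1
A.R0=2 B.R0=2

outcome vector order: (A.R0,B.R0)
|TSO outcomes| = 6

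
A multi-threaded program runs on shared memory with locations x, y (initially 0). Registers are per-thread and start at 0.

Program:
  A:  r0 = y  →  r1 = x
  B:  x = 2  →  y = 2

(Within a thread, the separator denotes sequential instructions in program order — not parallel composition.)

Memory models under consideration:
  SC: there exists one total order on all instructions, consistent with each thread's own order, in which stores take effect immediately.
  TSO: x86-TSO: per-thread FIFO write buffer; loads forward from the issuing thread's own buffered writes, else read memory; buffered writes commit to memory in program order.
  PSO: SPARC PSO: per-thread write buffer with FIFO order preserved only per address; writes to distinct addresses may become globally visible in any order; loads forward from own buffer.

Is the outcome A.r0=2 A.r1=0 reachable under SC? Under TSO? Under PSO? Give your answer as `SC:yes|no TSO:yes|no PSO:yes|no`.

SC:no TSO:no PSO:yes

outcome vector order: (A.r0,A.r1)
SC: 3 outcomes — {00 02 22}
TSO: 3 outcomes — {00 02 22}
PSO: 4 outcomes — {00 02 20 22}
target 20 ∈ {PSO}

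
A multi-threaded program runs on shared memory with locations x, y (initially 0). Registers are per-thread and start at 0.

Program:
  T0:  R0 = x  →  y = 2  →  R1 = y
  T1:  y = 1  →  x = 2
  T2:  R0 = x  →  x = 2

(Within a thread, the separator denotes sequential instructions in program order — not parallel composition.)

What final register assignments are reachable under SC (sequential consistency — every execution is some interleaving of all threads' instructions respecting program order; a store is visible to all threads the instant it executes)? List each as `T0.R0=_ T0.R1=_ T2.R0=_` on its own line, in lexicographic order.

outcome vector order: (T0.R0,T0.R1,T2.R0)
|SC outcomes| = 7

T0.R0=0 T0.R1=1 T2.R0=0
T0.R0=0 T0.R1=1 T2.R0=2
T0.R0=0 T0.R1=2 T2.R0=0
T0.R0=0 T0.R1=2 T2.R0=2
T0.R0=2 T0.R1=1 T2.R0=0
T0.R0=2 T0.R1=2 T2.R0=0
T0.R0=2 T0.R1=2 T2.R0=2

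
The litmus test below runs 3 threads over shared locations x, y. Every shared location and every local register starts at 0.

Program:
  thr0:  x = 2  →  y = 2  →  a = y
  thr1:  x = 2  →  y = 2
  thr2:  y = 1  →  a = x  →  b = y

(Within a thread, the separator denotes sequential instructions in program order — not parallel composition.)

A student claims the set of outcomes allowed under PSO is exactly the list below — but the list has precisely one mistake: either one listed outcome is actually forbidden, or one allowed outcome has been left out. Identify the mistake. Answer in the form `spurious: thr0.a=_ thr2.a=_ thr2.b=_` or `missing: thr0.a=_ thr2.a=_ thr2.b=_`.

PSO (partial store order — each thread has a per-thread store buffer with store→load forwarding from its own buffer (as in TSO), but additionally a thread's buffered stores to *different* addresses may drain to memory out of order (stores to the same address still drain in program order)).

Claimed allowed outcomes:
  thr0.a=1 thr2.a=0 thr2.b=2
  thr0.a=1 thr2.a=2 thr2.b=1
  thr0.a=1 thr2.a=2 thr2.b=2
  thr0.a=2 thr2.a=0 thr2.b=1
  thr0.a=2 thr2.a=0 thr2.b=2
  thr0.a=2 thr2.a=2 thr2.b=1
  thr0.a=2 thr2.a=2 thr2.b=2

outcome vector order: (thr0.a,thr2.a,thr2.b)
[PSO] allowed = {101, 102, 121, 122, 201, 202, 221, 222}
PSO∖claimed = {101}

missing: thr0.a=1 thr2.a=0 thr2.b=1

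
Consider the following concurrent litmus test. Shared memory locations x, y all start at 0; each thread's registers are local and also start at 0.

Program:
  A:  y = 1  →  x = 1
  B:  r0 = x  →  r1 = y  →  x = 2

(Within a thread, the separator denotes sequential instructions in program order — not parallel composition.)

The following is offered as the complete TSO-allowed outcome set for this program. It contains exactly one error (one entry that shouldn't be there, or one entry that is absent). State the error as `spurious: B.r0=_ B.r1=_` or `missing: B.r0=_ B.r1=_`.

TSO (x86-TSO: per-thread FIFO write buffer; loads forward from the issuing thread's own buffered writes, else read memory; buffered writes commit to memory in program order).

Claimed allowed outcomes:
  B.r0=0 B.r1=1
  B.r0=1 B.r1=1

outcome vector order: (B.r0,B.r1)
[TSO] allowed = {<0 0>, <0 1>, <1 1>}
TSO∖claimed = {<0 0>}

missing: B.r0=0 B.r1=0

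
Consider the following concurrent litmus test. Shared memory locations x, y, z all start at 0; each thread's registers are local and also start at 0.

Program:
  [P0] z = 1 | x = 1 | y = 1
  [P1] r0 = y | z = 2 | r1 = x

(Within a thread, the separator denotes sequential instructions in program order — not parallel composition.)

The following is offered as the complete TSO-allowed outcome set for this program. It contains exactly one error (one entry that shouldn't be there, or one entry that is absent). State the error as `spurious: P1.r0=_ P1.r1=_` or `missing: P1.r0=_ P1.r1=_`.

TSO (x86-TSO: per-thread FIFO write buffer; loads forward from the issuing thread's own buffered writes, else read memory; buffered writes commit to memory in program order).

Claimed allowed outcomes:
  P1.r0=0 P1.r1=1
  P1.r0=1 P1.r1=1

outcome vector order: (P1.r0,P1.r1)
under TSO → 0/0 0/1 1/1
TSO∖claimed = {0/0}

missing: P1.r0=0 P1.r1=0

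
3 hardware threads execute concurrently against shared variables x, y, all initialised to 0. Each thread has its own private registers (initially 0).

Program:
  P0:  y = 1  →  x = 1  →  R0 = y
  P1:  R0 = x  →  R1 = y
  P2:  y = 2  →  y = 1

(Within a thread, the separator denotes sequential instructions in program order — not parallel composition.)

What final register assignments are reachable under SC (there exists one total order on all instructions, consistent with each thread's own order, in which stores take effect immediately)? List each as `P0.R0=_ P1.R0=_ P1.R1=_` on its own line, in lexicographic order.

outcome vector order: (P0.R0,P1.R0,P1.R1)
|SC outcomes| = 10

P0.R0=1 P1.R0=0 P1.R1=0
P0.R0=1 P1.R0=0 P1.R1=1
P0.R0=1 P1.R0=0 P1.R1=2
P0.R0=1 P1.R0=1 P1.R1=1
P0.R0=1 P1.R0=1 P1.R1=2
P0.R0=2 P1.R0=0 P1.R1=0
P0.R0=2 P1.R0=0 P1.R1=1
P0.R0=2 P1.R0=0 P1.R1=2
P0.R0=2 P1.R0=1 P1.R1=1
P0.R0=2 P1.R0=1 P1.R1=2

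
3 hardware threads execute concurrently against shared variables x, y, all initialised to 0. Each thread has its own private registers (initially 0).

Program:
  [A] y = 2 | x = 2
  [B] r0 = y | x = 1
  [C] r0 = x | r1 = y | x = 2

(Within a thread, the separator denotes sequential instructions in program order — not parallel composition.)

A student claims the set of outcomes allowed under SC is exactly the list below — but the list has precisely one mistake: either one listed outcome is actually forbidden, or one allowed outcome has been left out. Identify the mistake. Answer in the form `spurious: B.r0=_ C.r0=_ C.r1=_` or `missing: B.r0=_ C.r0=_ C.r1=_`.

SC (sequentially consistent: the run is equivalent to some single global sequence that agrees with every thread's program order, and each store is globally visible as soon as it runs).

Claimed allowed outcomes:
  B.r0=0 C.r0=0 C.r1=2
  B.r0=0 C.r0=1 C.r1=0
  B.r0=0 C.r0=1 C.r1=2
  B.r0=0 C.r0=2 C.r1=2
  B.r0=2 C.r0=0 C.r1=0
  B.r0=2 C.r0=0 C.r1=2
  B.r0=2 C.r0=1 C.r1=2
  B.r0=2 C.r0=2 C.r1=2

missing: B.r0=0 C.r0=0 C.r1=0

outcome vector order: (B.r0,C.r0,C.r1)
[SC] allowed = {(0,0,0) (0,0,2) (0,1,0) (0,1,2) (0,2,2) (2,0,0) (2,0,2) (2,1,2) (2,2,2)}
SC∖claimed = {(0,0,0)}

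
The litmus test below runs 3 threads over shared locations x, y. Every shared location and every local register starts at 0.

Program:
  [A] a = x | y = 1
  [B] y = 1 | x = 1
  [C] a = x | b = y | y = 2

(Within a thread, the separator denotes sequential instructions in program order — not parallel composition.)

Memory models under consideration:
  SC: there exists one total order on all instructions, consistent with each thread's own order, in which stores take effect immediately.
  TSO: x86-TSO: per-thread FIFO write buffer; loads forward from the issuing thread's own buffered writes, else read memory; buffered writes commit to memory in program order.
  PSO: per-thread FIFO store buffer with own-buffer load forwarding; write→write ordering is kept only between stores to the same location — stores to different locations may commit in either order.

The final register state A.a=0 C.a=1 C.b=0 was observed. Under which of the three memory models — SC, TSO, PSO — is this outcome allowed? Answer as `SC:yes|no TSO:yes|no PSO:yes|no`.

SC:no TSO:no PSO:yes

outcome vector order: (A.a,C.a,C.b)
[SC] allowed = {000, 001, 011, 100, 101, 111}
[TSO] allowed = {000, 001, 011, 100, 101, 111}
[PSO] allowed = {000, 001, 010, 011, 100, 101, 110, 111}
target 010 ∈ {PSO}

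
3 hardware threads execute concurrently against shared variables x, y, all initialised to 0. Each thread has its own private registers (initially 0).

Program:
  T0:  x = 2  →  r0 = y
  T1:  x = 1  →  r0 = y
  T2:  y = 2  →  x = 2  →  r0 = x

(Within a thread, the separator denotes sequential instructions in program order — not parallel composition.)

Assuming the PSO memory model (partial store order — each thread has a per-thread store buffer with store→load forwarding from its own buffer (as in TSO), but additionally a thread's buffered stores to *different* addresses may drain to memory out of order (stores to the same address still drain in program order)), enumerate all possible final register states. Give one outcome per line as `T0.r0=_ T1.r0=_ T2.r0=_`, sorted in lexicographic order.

outcome vector order: (T0.r0,T1.r0,T2.r0)
|PSO outcomes| = 8

T0.r0=0 T1.r0=0 T2.r0=1
T0.r0=0 T1.r0=0 T2.r0=2
T0.r0=0 T1.r0=2 T2.r0=1
T0.r0=0 T1.r0=2 T2.r0=2
T0.r0=2 T1.r0=0 T2.r0=1
T0.r0=2 T1.r0=0 T2.r0=2
T0.r0=2 T1.r0=2 T2.r0=1
T0.r0=2 T1.r0=2 T2.r0=2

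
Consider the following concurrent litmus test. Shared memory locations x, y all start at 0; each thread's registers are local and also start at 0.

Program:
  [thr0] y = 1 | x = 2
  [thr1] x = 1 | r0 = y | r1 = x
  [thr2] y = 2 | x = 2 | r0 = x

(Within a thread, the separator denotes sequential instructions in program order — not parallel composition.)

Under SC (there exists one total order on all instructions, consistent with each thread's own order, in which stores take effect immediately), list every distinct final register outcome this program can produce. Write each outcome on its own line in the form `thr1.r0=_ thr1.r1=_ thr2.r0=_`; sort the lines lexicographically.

thr1.r0=0 thr1.r1=1 thr2.r0=2
thr1.r0=0 thr1.r1=2 thr2.r0=2
thr1.r0=1 thr1.r1=1 thr2.r0=1
thr1.r0=1 thr1.r1=1 thr2.r0=2
thr1.r0=1 thr1.r1=2 thr2.r0=1
thr1.r0=1 thr1.r1=2 thr2.r0=2
thr1.r0=2 thr1.r1=1 thr2.r0=1
thr1.r0=2 thr1.r1=1 thr2.r0=2
thr1.r0=2 thr1.r1=2 thr2.r0=1
thr1.r0=2 thr1.r1=2 thr2.r0=2

outcome vector order: (thr1.r0,thr1.r1,thr2.r0)
|SC outcomes| = 10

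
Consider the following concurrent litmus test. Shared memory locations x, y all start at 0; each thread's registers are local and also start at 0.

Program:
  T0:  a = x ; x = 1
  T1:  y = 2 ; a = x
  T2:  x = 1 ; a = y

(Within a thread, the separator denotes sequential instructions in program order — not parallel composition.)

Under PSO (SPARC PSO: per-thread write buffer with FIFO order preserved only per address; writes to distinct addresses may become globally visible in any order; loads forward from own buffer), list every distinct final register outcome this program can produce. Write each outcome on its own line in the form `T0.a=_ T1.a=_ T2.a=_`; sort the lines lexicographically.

T0.a=0 T1.a=0 T2.a=0
T0.a=0 T1.a=0 T2.a=2
T0.a=0 T1.a=1 T2.a=0
T0.a=0 T1.a=1 T2.a=2
T0.a=1 T1.a=0 T2.a=0
T0.a=1 T1.a=0 T2.a=2
T0.a=1 T1.a=1 T2.a=0
T0.a=1 T1.a=1 T2.a=2

outcome vector order: (T0.a,T1.a,T2.a)
|PSO outcomes| = 8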